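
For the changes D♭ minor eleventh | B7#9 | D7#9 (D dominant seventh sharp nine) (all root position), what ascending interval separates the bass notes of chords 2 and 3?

The roots are B and D.
From B to D: 3 semitones over a third = minor.

minor 3rd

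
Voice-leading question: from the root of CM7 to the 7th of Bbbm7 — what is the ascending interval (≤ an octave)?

CM7 has C as its root, and Bbbm7 has Abb as its 7th.
6 letter names make it a sixth; at 7 semitones (a whole step narrower than major) the quality is diminished.

diminished sixth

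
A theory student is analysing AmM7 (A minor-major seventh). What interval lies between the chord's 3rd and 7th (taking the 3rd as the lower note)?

Spelling the chord: A C E G♯.
That puts C below G♯.
5 letter names make it a fifth; at 8 semitones (a half step wider than perfect) the quality is augmented.

augmented 5th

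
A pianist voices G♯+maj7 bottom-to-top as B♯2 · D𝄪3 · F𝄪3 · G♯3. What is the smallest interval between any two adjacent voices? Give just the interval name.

Adjacent intervals: B♯2→D𝄪3 = major third; D𝄪3→F𝄪3 = minor third; F𝄪3→G♯3 = minor second.
The smallest is F𝄪3 to G♯3, a minor second (1 semitone).

minor second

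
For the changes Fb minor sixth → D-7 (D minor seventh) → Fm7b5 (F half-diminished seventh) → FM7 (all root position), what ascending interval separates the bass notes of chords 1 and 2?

The roots are Fb and D.
From Fb to D: 10 semitones over a sixth = augmented.

augmented sixth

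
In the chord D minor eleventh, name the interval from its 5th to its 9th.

Spelling the chord: D–F–A–C–E–G.
The 5th is A and the 9th is E.
A up to E spans 5 letter names and 7 semitones — a perfect fifth.

P5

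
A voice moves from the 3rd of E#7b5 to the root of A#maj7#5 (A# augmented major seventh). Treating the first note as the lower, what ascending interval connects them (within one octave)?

minor 2nd

E#7b5 has G## as its 3rd, and A#maj7#5 (A# augmented major seventh) has A# as its root.
From G## to A#: 1 semitone over a second = minor.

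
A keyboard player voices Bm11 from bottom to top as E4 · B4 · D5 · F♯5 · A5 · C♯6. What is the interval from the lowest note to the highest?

M13

The outer voices are E4 and C♯6.
E up to C♯ spans 13 letter names and 21 semitones — a major thirteenth.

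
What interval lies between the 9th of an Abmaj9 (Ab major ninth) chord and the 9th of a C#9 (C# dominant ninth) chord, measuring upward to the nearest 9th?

The 9th of Abmaj9 (Ab major ninth) is Bb; the 9th of C#9 (C# dominant ninth) is D#.
3 letter names make it a third; at 5 semitones (a half step wider than major) the quality is augmented.

augmented third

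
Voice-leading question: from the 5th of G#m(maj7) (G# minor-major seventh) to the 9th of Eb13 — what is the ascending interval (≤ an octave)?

diminished third

G#m(maj7) (G# minor-major seventh) has D# as its 5th, and Eb13 has F as its 9th.
3 letter names make it a third; at 2 semitones (a whole step narrower than major) the quality is diminished.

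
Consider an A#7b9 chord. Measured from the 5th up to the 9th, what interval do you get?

diminished 5th

Spelling the chord: A#, C##, E#, G#, B.
5th = E#; 9th = B.
E# up to B is 6 semitones, a half step narrower than a perfect fifth, so the interval is diminished.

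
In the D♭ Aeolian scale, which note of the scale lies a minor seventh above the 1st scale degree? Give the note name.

The scale is D♭ E♭ F♭ G♭ A♭ B𝄫 C♭.
The 1st scale degree is D♭; a minor seventh above that is C♭ — scale degree 7.

Cb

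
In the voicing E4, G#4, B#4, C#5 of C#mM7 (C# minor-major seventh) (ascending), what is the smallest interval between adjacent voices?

minor 2nd

Adjacent intervals: E4→G#4 = major third; G#4→B#4 = major third; B#4→C#5 = minor second.
The smallest is B#4 to C#5, a minor second (1 semitone).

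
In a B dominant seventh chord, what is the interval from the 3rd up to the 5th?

B7 is spelled B–D♯–F♯–A.
The 3rd is D♯ and the 5th is F♯.
3 letter names make it a third; at 3 semitones (a half step narrower than major) the quality is minor.

minor third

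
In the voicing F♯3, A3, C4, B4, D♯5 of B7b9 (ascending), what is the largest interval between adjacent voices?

major 7th

Adjacent intervals: F♯3→A3 = minor third; A3→C4 = minor third; C4→B4 = major seventh; B4→D♯5 = major third.
The largest is C4 to B4, a major seventh (11 semitones).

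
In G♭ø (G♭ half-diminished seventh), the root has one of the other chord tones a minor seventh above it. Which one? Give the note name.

The chord tones of G♭ø7 are G♭ B𝄫 D𝄫 F♭.
The root is G♭. A minor seventh above G♭ is F♭.
F♭ is the chord's 7th.

Fb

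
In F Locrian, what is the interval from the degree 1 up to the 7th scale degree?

F locrian: F Gb Ab Bb Cb Db Eb.
The degree 1 is F and the 7th degree is Eb.
F up to Eb is 10 semitones, a half step narrower than a major seventh, so the interval is minor.

minor 7th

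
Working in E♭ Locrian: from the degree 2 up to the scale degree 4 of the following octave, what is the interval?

E♭ locrian: E♭ F♭ G♭ A♭ B𝄫 C♭ D♭.
That puts F♭ below A♭.
F♭ up to A♭ spans 10 letter names and 16 semitones — a major tenth.

major tenth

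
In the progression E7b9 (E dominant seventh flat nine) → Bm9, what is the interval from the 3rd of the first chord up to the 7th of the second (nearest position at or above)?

m2

The 3rd of E7b9 (E dominant seventh flat nine) is G#; the 7th of Bm9 is A.
2 letter names make it a second; at 1 semitone (a half step narrower than major) the quality is minor.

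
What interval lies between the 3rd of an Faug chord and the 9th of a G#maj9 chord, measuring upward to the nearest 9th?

Faug has A as its 3rd, and G#maj9 has A# as its 9th.
A up to A# is 1 semitone, a half step wider than a perfect unison, so the interval is augmented.

A1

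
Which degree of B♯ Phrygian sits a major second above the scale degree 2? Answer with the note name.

D#

The scale is B♯ C♯ D♯ E♯ F𝄪 G♯ A♯.
The scale degree 2 is C♯; a major second above that is D♯ — scale degree 3.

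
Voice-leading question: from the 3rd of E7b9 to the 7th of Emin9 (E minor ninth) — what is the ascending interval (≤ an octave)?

E7b9 has G♯ as its 3rd, and Emin9 (E minor ninth) has D as its 7th.
From G♯ to D: 6 semitones over a fifth = diminished.

diminished fifth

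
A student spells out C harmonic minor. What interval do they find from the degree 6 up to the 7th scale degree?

augmented second

The scale runs C D Eb F G Ab B.
That puts Ab below B.
From Ab to B: 3 semitones over a second = augmented.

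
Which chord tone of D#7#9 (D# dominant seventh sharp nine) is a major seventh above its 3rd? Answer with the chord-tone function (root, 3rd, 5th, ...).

9th

Spelling the chord: D#-F##-A#-C#-E##.
The 3rd is F##. A major seventh above F## is E##.
E## is the chord's 9th.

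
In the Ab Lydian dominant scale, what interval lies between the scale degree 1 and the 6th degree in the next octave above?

The scale runs Ab Bb C D Eb F Gb.
That puts Ab below F.
From Ab to F is 21 semitones, exactly the major thirteenth.

major thirteenth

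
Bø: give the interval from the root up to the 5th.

Bø: B D F A.
So we need the interval from B up to F.
B up to F is 6 semitones, a half step narrower than a perfect fifth, so the interval is diminished.

diminished 5th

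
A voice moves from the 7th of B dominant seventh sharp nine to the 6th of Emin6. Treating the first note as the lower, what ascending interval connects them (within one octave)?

major 3rd

B dominant seventh sharp nine has A as its 7th, and Emin6 has C# as its 6th.
A up to C# spans 3 letter names and 4 semitones — a major third.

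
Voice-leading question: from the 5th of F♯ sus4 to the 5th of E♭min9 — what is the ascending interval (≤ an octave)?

diminished 7th

F♯ sus4 has C♯ as its 5th, and E♭min9 has B♭ as its 5th.
From C♯ to B♭: 9 semitones over a seventh = diminished.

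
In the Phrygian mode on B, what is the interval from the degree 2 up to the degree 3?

The scale runs B C D E F♯ G A.
So we need the interval from C up to D.
Counting 2 letters and 2 half steps from C gives a major second.

major 2nd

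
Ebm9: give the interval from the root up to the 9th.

Spelling the chord: Eb Gb Bb Db F.
The root is Eb and the 9th is F.
Counting 9 letters and 14 half steps from Eb gives a major ninth.

major ninth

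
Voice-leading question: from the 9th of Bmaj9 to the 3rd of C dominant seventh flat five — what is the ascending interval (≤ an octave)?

The 9th of Bmaj9 is C♯; the 3rd of C dominant seventh flat five is E.
C♯ up to E is 3 semitones, a half step narrower than a major third, so the interval is minor.

minor third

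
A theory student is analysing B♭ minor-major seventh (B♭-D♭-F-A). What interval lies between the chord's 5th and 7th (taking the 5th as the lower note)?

That puts F below A.
From F to A is 4 semitones, exactly the major third.

major third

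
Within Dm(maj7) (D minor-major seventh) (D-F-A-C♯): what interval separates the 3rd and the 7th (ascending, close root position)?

3rd = F; 7th = C♯.
5 letter names make it a fifth; at 8 semitones (a half step wider than perfect) the quality is augmented.

augmented fifth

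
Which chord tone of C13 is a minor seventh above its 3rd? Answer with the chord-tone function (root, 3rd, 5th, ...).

9th

C13: C-E-G-Bb-D-A.
The 3rd is E. A minor seventh above E is D.
D is the chord's 9th.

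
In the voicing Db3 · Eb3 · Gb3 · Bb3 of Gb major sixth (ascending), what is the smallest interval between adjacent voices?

Adjacent intervals: Db3→Eb3 = major second; Eb3→Gb3 = minor third; Gb3→Bb3 = major third.
The smallest is Db3 to Eb3, a major second (2 semitones).

major second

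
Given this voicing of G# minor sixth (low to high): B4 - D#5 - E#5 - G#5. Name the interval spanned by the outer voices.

M6

The outer voices are B4 and G#5.
Counting 6 letters and 9 half steps from B gives a major sixth.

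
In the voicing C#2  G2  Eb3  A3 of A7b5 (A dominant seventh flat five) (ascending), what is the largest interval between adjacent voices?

minor sixth

Adjacent intervals: C#2→G2 = diminished fifth; G2→Eb3 = minor sixth; Eb3→A3 = augmented fourth.
The largest is G2 to Eb3, a minor sixth (8 semitones).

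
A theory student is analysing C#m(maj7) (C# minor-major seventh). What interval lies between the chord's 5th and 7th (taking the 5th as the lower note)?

C# minor-major seventh: C#–E–G#–B#.
So we need the interval from G# up to B#.
Counting 3 letters and 4 half steps from G# gives a major third.

major 3rd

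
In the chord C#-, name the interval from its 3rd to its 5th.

major third

C# minor is spelled C# E G#.
That puts E below G#.
From E to G# is 4 semitones, exactly the major third.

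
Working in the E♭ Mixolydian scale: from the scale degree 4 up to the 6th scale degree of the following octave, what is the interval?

major tenth

E♭ mixolydian: E♭ F G A♭ B♭ C D♭.
Scale degree 4 = A♭; scale degree 6 (up an octave) = C.
From A♭ to C is 16 semitones, exactly the major tenth.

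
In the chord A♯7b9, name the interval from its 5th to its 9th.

Spelling the chord: A♯-C𝄪-E♯-G♯-B.
That puts E♯ below B.
From E♯ to B: 6 semitones over a fifth = diminished.

diminished fifth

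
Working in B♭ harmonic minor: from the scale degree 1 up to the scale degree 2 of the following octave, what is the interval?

Spelling B♭ harmonic minor: B♭ C D♭ E♭ F G♭ A.
The scale degree 1 is B♭ and the 2nd scale degree (up an octave) is C.
From B♭ to C is 14 semitones, exactly the major ninth.

major 9th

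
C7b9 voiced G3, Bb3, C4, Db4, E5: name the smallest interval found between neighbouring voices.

minor 2nd

Adjacent intervals: G3→Bb3 = minor third; Bb3→C4 = major second; C4→Db4 = minor second; Db4→E5 = augmented ninth.
The smallest is C4 to Db4, a minor second (1 semitone).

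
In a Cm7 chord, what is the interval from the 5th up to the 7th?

C-7 is spelled C Eb G Bb.
5th = G; 7th = Bb.
From G to Bb: 3 semitones over a third = minor.

minor 3rd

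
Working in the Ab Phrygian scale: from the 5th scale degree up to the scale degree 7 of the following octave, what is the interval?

m10

Ab phrygian: Ab Bbb Cb Db Eb Fb Gb.
The 5th scale degree is Eb and the 7th degree (up an octave) is Gb.
From Eb to Gb: 15 semitones over a tenth = minor.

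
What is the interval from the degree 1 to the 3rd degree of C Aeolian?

minor third

C natural minor: C D E♭ F G A♭ B♭.
That puts C below E♭.
C up to E♭ is 3 semitones, a half step narrower than a major third, so the interval is minor.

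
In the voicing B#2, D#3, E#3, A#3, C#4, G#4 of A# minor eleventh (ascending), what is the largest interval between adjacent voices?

P5

Adjacent intervals: B#2→D#3 = minor third; D#3→E#3 = major second; E#3→A#3 = perfect fourth; A#3→C#4 = minor third; C#4→G#4 = perfect fifth.
The largest is C#4 to G#4, a perfect fifth (7 semitones).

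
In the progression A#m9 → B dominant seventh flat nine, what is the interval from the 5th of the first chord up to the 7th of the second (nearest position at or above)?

diminished fourth

A#m9 has E# as its 5th, and B dominant seventh flat nine has A as its 7th.
4 letter names make it a fourth; at 4 semitones (a half step narrower than perfect) the quality is diminished.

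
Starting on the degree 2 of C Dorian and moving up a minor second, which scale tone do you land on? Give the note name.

Eb

The scale is C D E♭ F G A B♭.
The degree 2 is D; a minor second above that is E♭ — scale degree 3.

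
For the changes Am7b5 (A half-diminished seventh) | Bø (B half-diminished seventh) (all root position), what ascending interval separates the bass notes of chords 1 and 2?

major second

The roots are A and B.
A up to B spans 2 letter names and 2 semitones — a major second.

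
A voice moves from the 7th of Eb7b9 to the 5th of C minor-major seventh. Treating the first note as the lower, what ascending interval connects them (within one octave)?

Eb7b9 has Db as its 7th, and C minor-major seventh has G as its 5th.
Db up to G is 6 semitones, a half step wider than a perfect fourth, so the interval is augmented.

augmented fourth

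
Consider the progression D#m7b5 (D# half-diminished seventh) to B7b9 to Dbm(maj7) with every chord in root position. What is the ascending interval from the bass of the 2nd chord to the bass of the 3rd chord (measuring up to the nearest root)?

The roots are B and Db.
B up to Db is 2 semitones, a whole step narrower than a major third, so the interval is diminished.

diminished third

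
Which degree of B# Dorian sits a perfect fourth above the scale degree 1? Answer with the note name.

E#

The scale is B# C## D# E# F## G## A#.
The scale degree 1 is B#; a perfect fourth above that is E# — scale degree 4.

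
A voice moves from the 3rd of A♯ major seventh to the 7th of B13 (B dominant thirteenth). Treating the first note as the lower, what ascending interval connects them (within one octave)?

diminished sixth

The 3rd of A♯ major seventh is C𝄪; the 7th of B13 (B dominant thirteenth) is A.
From C𝄪 to A: 7 semitones over a sixth = diminished.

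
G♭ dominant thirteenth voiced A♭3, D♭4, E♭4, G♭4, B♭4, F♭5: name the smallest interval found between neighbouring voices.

major second

Adjacent intervals: A♭3→D♭4 = perfect fourth; D♭4→E♭4 = major second; E♭4→G♭4 = minor third; G♭4→B♭4 = major third; B♭4→F♭5 = diminished fifth.
The smallest is D♭4 to E♭4, a major second (2 semitones).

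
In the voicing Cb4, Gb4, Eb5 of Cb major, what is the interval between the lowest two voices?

perfect 5th

Those voices are Cb4 and Gb4.
From Cb to Gb is 7 semitones, exactly the perfect fifth.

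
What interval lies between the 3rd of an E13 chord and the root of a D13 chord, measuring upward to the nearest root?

The 3rd of E13 is G#; the root of D13 is D.
5 letter names make it a fifth; at 6 semitones (a half step narrower than perfect) the quality is diminished.

diminished fifth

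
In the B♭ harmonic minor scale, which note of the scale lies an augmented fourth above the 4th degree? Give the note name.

The scale is B♭ C D♭ E♭ F G♭ A.
The 4th degree is E♭; an augmented fourth above that is A — scale degree 7.

A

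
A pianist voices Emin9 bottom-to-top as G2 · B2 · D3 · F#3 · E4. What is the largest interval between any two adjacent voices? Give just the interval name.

Adjacent intervals: G2→B2 = major third; B2→D3 = minor third; D3→F#3 = major third; F#3→E4 = minor seventh.
The largest is F#3 to E4, a minor seventh (10 semitones).

minor seventh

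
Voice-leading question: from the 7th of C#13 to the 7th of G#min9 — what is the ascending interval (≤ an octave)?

perfect fifth

The 7th of C#13 is B; the 7th of G#min9 is F#.
From B to F# is 7 semitones, exactly the perfect fifth.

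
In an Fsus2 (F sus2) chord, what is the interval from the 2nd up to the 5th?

perfect 4th

Fsus2: F–G–C.
The 2nd is G and the 5th is C.
Counting 4 letters and 5 half steps from G gives a perfect fourth.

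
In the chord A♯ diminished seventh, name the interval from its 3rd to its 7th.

A♯dim7: A♯–C♯–E–G.
The 3rd is C♯ and the 7th is G.
C♯ up to G is 6 semitones, a half step narrower than a perfect fifth, so the interval is diminished.

diminished 5th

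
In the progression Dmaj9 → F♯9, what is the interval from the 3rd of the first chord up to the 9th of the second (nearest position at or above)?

The 3rd of Dmaj9 is F♯; the 9th of F♯9 is G♯.
Counting 2 letters and 2 half steps from F♯ gives a major second.

major second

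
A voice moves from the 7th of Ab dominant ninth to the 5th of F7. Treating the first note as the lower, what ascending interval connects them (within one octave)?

augmented fourth

The 7th of Ab dominant ninth is Gb; the 5th of F7 is C.
From Gb to C: 6 semitones over a fourth = augmented.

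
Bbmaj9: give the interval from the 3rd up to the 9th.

Bbmaj9 is spelled Bb, D, F, A, C.
The 3rd is D and the 9th is C.
7 letter names make it a seventh; at 10 semitones (a half step narrower than major) the quality is minor.

minor seventh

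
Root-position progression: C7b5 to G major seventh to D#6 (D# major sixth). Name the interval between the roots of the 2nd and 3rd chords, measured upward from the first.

A5

The roots are G and D#.
G up to D# is 8 semitones, a half step wider than a perfect fifth, so the interval is augmented.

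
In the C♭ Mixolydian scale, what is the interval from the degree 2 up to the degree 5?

P4

Spelling the C♭ Mixolydian scale: C♭ D♭ E♭ F♭ G♭ A♭ B𝄫.
The degree 2 is D♭ and the 5th scale degree is G♭.
D♭ up to G♭ spans 4 letter names and 5 semitones — a perfect fourth.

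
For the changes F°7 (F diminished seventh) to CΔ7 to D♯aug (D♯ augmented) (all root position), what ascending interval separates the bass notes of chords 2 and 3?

augmented second

The roots are C and D♯.
C up to D♯ is 3 semitones, a half step wider than a major second, so the interval is augmented.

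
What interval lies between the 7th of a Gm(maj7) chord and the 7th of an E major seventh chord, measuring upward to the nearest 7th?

The 7th of Gm(maj7) is F#; the 7th of E major seventh is D#.
Counting 6 letters and 9 half steps from F# gives a major sixth.

major sixth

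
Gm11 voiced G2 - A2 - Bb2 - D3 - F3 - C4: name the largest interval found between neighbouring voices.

P5

Adjacent intervals: G2→A2 = major second; A2→Bb2 = minor second; Bb2→D3 = major third; D3→F3 = minor third; F3→C4 = perfect fifth.
The largest is F3 to C4, a perfect fifth (7 semitones).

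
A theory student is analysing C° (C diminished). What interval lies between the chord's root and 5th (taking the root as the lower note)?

Spelling the chord: C Eb Gb.
Root = C; 5th = Gb.
C up to Gb is 6 semitones, a half step narrower than a perfect fifth, so the interval is diminished.

d5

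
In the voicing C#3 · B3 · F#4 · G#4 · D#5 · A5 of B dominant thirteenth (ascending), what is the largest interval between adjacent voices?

Adjacent intervals: C#3→B3 = minor seventh; B3→F#4 = perfect fifth; F#4→G#4 = major second; G#4→D#5 = perfect fifth; D#5→A5 = diminished fifth.
The largest is C#3 to B3, a minor seventh (10 semitones).

minor seventh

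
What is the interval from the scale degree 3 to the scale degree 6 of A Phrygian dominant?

Spelling A Phrygian dominant: A Bb C# D E F G.
Scale degree 3 = C#; degree 6 = F.
From C# to F: 4 semitones over a fourth = diminished.

diminished fourth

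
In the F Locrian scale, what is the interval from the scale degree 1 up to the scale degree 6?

minor 6th

Spelling the F Locrian scale: F Gb Ab Bb Cb Db Eb.
That puts F below Db.
F up to Db is 8 semitones, a half step narrower than a major sixth, so the interval is minor.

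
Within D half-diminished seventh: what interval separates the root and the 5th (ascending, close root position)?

Spelling the chord: D, F, Ab, C.
So we need the interval from D up to Ab.
5 letter names make it a fifth; at 6 semitones (a half step narrower than perfect) the quality is diminished.

diminished 5th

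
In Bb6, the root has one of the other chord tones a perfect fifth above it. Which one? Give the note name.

Spelling the chord: Bb D F G.
The root is Bb. A perfect fifth above Bb is F.
F is the chord's 5th.

F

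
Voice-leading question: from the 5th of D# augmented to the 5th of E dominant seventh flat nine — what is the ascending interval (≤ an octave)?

diminished second

D# augmented has A## as its 5th, and E dominant seventh flat nine has B as its 5th.
A## up to B is 0 semitones, a whole step narrower than a major second, so the interval is diminished.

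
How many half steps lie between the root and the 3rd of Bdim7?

3

Spelling the chord: B-D-F-Ab.
B to D is a minor third: 3 semitones.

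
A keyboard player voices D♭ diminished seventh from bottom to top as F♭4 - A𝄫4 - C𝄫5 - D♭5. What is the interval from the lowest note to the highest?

The outer voices are F♭4 and D♭5.
F♭ up to D♭ spans 6 letter names and 9 semitones — a major sixth.

M6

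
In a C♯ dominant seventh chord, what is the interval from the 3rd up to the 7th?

C♯7 (C♯ dominant seventh): C♯-E♯-G♯-B.
3rd = E♯; 7th = B.
From E♯ to B: 6 semitones over a fifth = diminished.

diminished 5th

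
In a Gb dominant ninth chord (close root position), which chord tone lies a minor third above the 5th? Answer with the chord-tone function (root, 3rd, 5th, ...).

Spelling the chord: Gb–Bb–Db–Fb–Ab.
The 5th is Db. A minor third above Db is Fb.
Fb is the chord's 7th.

7th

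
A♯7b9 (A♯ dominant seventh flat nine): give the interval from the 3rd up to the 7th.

diminished fifth

The chord tones of A♯7b9 are A♯ C𝄪 E♯ G♯ B.
3rd = C𝄪; 7th = G♯.
C𝄪 up to G♯ is 6 semitones, a half step narrower than a perfect fifth, so the interval is diminished.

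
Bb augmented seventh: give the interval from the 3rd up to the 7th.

d5

Bb+7 (Bb augmented seventh) is spelled Bb-D-F#-Ab.
3rd = D; 7th = Ab.
5 letter names make it a fifth; at 6 semitones (a half step narrower than perfect) the quality is diminished.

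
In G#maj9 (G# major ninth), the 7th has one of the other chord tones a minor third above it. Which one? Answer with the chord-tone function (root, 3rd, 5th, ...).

9th

G#maj9: G#, B#, D#, F##, A#.
The 7th is F##. A minor third above F## is A#.
A# is the chord's 9th.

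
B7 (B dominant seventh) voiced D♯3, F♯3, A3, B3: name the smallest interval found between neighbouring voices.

Adjacent intervals: D♯3→F♯3 = minor third; F♯3→A3 = minor third; A3→B3 = major second.
The smallest is A3 to B3, a major second (2 semitones).

major 2nd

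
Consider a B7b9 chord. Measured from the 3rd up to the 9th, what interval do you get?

B7b9: B–D♯–F♯–A–C.
3rd = D♯; 9th = C.
7 letter names make it a seventh; at 9 semitones (a whole step narrower than major) the quality is diminished.

diminished seventh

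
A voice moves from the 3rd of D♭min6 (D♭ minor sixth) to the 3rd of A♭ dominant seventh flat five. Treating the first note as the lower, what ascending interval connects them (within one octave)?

The 3rd of D♭min6 (D♭ minor sixth) is F♭; the 3rd of A♭ dominant seventh flat five is C.
F♭ up to C is 8 semitones, a half step wider than a perfect fifth, so the interval is augmented.

augmented 5th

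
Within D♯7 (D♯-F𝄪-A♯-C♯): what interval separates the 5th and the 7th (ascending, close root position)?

The 5th is A♯ and the 7th is C♯.
A♯ up to C♯ is 3 semitones, a half step narrower than a major third, so the interval is minor.

minor 3rd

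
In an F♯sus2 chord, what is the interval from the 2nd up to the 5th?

F♯ sus2 is spelled F♯-G♯-C♯.
2nd = G♯; 5th = C♯.
From G♯ to C♯ is 5 semitones, exactly the perfect fourth.

perfect fourth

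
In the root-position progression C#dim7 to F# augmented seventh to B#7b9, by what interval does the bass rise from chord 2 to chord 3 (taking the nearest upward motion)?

augmented fourth

The roots are F# and B#.
4 letter names make it a fourth; at 6 semitones (a half step wider than perfect) the quality is augmented.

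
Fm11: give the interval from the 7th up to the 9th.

Fm11 is spelled F, A♭, C, E♭, G, B♭.
The 7th is E♭ and the 9th is G.
From E♭ to G is 4 semitones, exactly the major third.

major third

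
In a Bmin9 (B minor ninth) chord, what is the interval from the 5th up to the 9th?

perfect fifth

Bmin9: B, D, F#, A, C#.
That puts F# below C#.
Counting 5 letters and 7 half steps from F# gives a perfect fifth.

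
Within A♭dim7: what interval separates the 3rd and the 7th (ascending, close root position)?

diminished fifth

Spelling the chord: A♭-C♭-E𝄫-G𝄫.
3rd = C♭; 7th = G𝄫.
C♭ up to G𝄫 is 6 semitones, a half step narrower than a perfect fifth, so the interval is diminished.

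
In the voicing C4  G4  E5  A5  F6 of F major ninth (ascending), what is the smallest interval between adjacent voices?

perfect fourth

Adjacent intervals: C4→G4 = perfect fifth; G4→E5 = major sixth; E5→A5 = perfect fourth; A5→F6 = minor sixth.
The smallest is E5 to A5, a perfect fourth (5 semitones).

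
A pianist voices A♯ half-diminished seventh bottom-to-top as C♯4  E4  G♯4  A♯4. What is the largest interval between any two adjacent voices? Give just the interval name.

Adjacent intervals: C♯4→E4 = minor third; E4→G♯4 = major third; G♯4→A♯4 = major second.
The largest is E4 to G♯4, a major third (4 semitones).

M3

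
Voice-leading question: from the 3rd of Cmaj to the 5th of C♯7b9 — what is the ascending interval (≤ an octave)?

The 3rd of Cmaj is E; the 5th of C♯7b9 is G♯.
From E to G♯ is 4 semitones, exactly the major third.

major third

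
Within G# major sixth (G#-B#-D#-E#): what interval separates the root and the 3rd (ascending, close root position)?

That puts G# below B#.
From G# to B# is 4 semitones, exactly the major third.

major 3rd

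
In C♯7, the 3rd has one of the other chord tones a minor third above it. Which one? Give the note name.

The chord tones of C♯7 are C♯ E♯ G♯ B.
The 3rd is E♯. A minor third above E♯ is G♯.
G♯ is the chord's 5th.

G#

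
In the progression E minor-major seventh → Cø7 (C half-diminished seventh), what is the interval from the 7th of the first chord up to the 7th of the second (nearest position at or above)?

E minor-major seventh has D# as its 7th, and Cø7 (C half-diminished seventh) has Bb as its 7th.
6 letter names make it a sixth; at 7 semitones (a whole step narrower than major) the quality is diminished.

diminished sixth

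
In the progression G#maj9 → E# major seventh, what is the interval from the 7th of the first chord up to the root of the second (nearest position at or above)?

minor seventh

The 7th of G#maj9 is F##; the root of E# major seventh is E#.
From F## to E#: 10 semitones over a seventh = minor.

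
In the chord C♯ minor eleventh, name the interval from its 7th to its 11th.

perfect fifth

The chord tones of C♯m11 are C♯ E G♯ B D♯ F♯.
7th = B; 11th = F♯.
From B to F♯ is 7 semitones, exactly the perfect fifth.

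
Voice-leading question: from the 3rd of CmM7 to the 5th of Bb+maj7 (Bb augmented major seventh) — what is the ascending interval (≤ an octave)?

augmented second

The 3rd of CmM7 is Eb; the 5th of Bb+maj7 (Bb augmented major seventh) is F#.
Eb up to F# is 3 semitones, a half step wider than a major second, so the interval is augmented.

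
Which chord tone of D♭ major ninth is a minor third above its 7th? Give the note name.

The chord tones of D♭ major ninth are D♭–F–A♭–C–E♭.
The 7th is C. A minor third above C is E♭.
E♭ is the chord's 9th.

Eb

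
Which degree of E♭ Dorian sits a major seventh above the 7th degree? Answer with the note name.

C

The scale is E♭ F G♭ A♭ B♭ C D♭.
The 7th degree is D♭; a major seventh above that is C — scale degree 6.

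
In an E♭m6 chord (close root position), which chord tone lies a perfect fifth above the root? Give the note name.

E♭m6: E♭, G♭, B♭, C.
The root is E♭. A perfect fifth above E♭ is B♭.
B♭ is the chord's 5th.

Bb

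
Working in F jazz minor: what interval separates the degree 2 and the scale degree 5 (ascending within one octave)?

The scale runs F G Ab Bb C D E.
So we need the interval from G up to C.
Counting 4 letters and 5 half steps from G gives a perfect fourth.

perfect 4th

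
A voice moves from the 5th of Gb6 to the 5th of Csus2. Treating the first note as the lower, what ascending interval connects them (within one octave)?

augmented 4th

Gb6 has Db as its 5th, and Csus2 has G as its 5th.
4 letter names make it a fourth; at 6 semitones (a half step wider than perfect) the quality is augmented.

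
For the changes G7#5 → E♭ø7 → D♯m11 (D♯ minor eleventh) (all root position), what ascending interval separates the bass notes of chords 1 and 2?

minor sixth

The roots are G and E♭.
6 letter names make it a sixth; at 8 semitones (a half step narrower than major) the quality is minor.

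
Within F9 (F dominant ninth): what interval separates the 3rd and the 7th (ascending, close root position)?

F9 is spelled F–A–C–E♭–G.
So we need the interval from A up to E♭.
A up to E♭ is 6 semitones, a half step narrower than a perfect fifth, so the interval is diminished.
That tritone between 3rd and 7th is what gives the dominant seventh its pull toward resolution.

d5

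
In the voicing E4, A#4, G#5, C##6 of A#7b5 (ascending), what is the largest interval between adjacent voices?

Adjacent intervals: E4→A#4 = augmented fourth; A#4→G#5 = minor seventh; G#5→C##6 = augmented fourth.
The largest is A#4 to G#5, a minor seventh (10 semitones).

minor 7th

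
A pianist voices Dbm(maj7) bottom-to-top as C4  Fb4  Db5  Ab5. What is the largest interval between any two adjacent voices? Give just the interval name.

Adjacent intervals: C4→Fb4 = diminished fourth; Fb4→Db5 = major sixth; Db5→Ab5 = perfect fifth.
The largest is Fb4 to Db5, a major sixth (9 semitones).

major 6th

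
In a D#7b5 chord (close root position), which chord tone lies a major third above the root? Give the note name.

F##

D#7b5 (D# dominant seventh flat five): D# F## A C#.
The root is D#. A major third above D# is F##.
F## is the chord's 3rd.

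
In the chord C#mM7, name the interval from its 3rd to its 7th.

Spelling the chord: C# E G# B#.
The 3rd is E and the 7th is B#.
5 letter names make it a fifth; at 8 semitones (a half step wider than perfect) the quality is augmented.

augmented fifth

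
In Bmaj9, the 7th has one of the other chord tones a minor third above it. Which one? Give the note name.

The chord tones of Bmaj9 are B D# F# A# C#.
The 7th is A#. A minor third above A# is C#.
C# is the chord's 9th.

C#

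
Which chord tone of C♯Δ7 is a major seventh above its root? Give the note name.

B#

C♯M7: C♯, E♯, G♯, B♯.
The root is C♯. A major seventh above C♯ is B♯.
B♯ is the chord's 7th.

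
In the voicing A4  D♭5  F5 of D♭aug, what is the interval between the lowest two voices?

diminished fourth

Those voices are A4 and D♭5.
4 letter names make it a fourth; at 4 semitones (a half step narrower than perfect) the quality is diminished.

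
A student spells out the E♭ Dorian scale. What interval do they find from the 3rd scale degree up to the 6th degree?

augmented fourth

E♭ dorian: E♭ F G♭ A♭ B♭ C D♭.
The 3rd scale degree is G♭ and the degree 6 is C.
From G♭ to C: 6 semitones over a fourth = augmented.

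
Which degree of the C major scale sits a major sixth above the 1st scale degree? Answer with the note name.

The scale is C D E F G A B.
The 1st scale degree is C; a major sixth above that is A — scale degree 6.

A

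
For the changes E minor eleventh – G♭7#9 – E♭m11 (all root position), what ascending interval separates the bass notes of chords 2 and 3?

major sixth

The roots are G♭ and E♭.
From G♭ to E♭ is 9 semitones, exactly the major sixth.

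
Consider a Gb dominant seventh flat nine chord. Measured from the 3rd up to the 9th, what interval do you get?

Spelling the chord: Gb Bb Db Fb Abb.
The 3rd is Bb and the 9th is Abb.
7 letter names make it a seventh; at 9 semitones (a whole step narrower than major) the quality is diminished.

diminished 7th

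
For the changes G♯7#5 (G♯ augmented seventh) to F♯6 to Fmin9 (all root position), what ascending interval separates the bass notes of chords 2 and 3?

diminished octave

The roots are F♯ and F.
8 letter names make it an octave; at 11 semitones (a half step narrower than perfect) the quality is diminished.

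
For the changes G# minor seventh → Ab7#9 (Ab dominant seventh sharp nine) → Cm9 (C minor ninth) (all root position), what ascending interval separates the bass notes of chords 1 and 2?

The roots are G# and Ab.
G# up to Ab is 0 semitones, a whole step narrower than a major second, so the interval is diminished.

diminished 2nd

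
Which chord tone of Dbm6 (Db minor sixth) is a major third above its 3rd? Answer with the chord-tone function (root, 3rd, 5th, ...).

5th

Db minor sixth: Db Fb Ab Bb.
The 3rd is Fb. A major third above Fb is Ab.
Ab is the chord's 5th.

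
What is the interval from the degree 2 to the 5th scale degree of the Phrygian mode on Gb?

The scale runs Gb Abb Bbb Cb Db Ebb Fb.
The degree 2 is Abb and the scale degree 5 is Db.
4 letter names make it a fourth; at 6 semitones (a half step wider than perfect) the quality is augmented.

augmented 4th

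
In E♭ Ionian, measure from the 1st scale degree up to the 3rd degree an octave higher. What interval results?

major 10th

The scale runs E♭ F G A♭ B♭ C D.
So we need the interval from E♭ up to G.
Counting 10 letters and 16 half steps from E♭ gives a major tenth.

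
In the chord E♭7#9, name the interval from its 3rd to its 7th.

E♭ dominant seventh sharp nine: E♭–G–B♭–D♭–F♯.
So we need the interval from G up to D♭.
5 letter names make it a fifth; at 6 semitones (a half step narrower than perfect) the quality is diminished.
This 3–7 tritone is the characteristic tension at the heart of the dominant sound.

diminished fifth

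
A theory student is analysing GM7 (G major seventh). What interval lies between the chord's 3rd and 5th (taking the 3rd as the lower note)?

The chord tones of Gmaj7 are G-B-D-F♯.
3rd = B; 5th = D.
From B to D: 3 semitones over a third = minor.

minor third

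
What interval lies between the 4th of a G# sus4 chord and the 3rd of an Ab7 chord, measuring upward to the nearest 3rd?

diminished octave

The 4th of G# sus4 is C#; the 3rd of Ab7 is C.
C# up to C is 11 semitones, a half step narrower than a perfect octave, so the interval is diminished.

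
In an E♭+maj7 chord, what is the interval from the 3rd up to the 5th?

M3

E♭maj7#5 is spelled E♭-G-B-D.
So we need the interval from G up to B.
Counting 3 letters and 4 half steps from G gives a major third.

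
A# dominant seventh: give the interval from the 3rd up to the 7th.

diminished 5th

A#7 (A# dominant seventh) is spelled A# C## E# G#.
3rd = C##; 7th = G#.
C## up to G# is 6 semitones, a half step narrower than a perfect fifth, so the interval is diminished.
This 3–7 tritone is the characteristic tension at the heart of the dominant sound.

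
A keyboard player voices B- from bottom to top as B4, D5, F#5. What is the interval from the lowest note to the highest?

perfect 5th

The outer voices are B4 and F#5.
Counting 5 letters and 7 half steps from B gives a perfect fifth.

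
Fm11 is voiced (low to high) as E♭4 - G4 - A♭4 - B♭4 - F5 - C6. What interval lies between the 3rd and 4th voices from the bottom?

Those voices are A♭4 and B♭4.
A♭ up to B♭ spans 2 letter names and 2 semitones — a major second.

M2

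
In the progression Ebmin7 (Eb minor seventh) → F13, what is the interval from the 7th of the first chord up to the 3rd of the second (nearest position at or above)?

The 7th of Ebmin7 (Eb minor seventh) is Db; the 3rd of F13 is A.
5 letter names make it a fifth; at 8 semitones (a half step wider than perfect) the quality is augmented.

augmented fifth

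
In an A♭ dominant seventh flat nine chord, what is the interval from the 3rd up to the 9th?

The chord tones of A♭7b9 (A♭ dominant seventh flat nine) are A♭-C-E♭-G♭-B𝄫.
3rd = C; 9th = B𝄫.
7 letter names make it a seventh; at 9 semitones (a whole step narrower than major) the quality is diminished.

diminished seventh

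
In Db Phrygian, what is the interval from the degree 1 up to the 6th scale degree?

m6

Db phrygian: Db Ebb Fb Gb Ab Bbb Cb.
So we need the interval from Db up to Bbb.
6 letter names make it a sixth; at 8 semitones (a half step narrower than major) the quality is minor.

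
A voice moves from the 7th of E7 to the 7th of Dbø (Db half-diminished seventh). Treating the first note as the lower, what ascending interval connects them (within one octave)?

diminished 7th

The 7th of E7 is D; the 7th of Dbø (Db half-diminished seventh) is Cb.
D up to Cb is 9 semitones, a whole step narrower than a major seventh, so the interval is diminished.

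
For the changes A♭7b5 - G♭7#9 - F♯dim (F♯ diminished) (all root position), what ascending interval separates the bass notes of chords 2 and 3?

augmented 7th

The roots are G♭ and F♯.
7 letter names make it a seventh; at 12 semitones (a half step wider than major) the quality is augmented.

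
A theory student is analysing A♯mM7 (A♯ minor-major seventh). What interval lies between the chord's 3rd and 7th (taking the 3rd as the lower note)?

augmented fifth

A♯m(maj7) is spelled A♯, C♯, E♯, G𝄪.
That puts C♯ below G𝄪.
From C♯ to G𝄪: 8 semitones over a fifth = augmented.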